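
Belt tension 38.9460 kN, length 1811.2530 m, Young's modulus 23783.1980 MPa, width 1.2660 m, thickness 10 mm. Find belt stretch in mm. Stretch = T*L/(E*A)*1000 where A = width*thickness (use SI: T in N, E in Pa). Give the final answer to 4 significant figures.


A = 1.2660 * 0.01 = 0.01266 m^2
Stretch = 38.9460*1000 * 1811.2530 / (23783.1980e6 * 0.01266) * 1000
Stretch = 234.3 mm


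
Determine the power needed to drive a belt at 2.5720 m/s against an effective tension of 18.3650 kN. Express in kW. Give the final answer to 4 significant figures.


P = Te * v = 18.3650 * 2.5720
P = 47.23 kW


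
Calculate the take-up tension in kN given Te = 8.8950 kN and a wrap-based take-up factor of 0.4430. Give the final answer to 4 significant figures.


T_tu = 8.8950 * 0.4430
T_tu = 3.940 kN


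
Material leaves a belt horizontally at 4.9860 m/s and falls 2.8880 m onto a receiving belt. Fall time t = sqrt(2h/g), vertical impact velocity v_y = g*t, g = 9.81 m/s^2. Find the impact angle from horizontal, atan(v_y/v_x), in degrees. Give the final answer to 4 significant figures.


t = sqrt(2*2.8880/9.81) = 0.767325 s
v_y = 9.81 * 0.767325 = 7.52746 m/s
angle = atan(7.52746 / 4.9860) = 56.48 deg


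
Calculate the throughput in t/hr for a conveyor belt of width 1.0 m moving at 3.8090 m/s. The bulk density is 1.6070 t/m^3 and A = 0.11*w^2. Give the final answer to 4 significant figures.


A = 0.11 * 1.0^2 = 0.11 m^2
C = 0.11 * 3.8090 * 1.6070 * 3600
C = 2424 t/hr


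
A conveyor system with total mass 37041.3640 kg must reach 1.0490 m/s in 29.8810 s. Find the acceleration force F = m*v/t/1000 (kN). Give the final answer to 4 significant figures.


F = 37041.3640 * 1.0490 / 29.8810 / 1000
F = 1.300 kN


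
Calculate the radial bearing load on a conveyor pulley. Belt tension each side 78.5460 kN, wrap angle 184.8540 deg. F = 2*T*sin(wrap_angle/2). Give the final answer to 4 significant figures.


F = 2 * 78.5460 * sin(184.8540/2 deg)
F = 157.0 kN


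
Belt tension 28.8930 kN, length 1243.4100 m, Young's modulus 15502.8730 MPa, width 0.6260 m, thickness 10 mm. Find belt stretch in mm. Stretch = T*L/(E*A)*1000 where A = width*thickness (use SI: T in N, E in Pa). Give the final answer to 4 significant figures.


A = 0.6260 * 0.01 = 0.00626 m^2
Stretch = 28.8930*1000 * 1243.4100 / (15502.8730e6 * 0.00626) * 1000
Stretch = 370.2 mm


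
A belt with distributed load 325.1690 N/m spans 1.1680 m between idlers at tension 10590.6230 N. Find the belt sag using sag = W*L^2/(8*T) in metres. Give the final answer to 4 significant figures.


sag = 325.1690 * 1.1680^2 / (8 * 10590.6230)
sag = 0.005236 m


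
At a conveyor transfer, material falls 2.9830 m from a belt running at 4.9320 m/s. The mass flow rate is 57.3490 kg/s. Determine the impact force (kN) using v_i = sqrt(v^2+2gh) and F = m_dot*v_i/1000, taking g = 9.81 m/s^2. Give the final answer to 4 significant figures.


v_i = sqrt(4.9320^2 + 2*9.81*2.9830) = 9.10226 m/s
F = 57.3490 * 9.10226 / 1000
F = 0.5220 kN


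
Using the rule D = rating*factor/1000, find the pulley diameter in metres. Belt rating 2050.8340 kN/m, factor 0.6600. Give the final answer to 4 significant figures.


D = 2050.8340 * 0.6600 / 1000
D = 1.354 m


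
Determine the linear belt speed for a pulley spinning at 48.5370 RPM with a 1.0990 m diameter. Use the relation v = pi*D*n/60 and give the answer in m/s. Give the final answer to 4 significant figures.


v = pi * 1.0990 * 48.5370 / 60
v = 2.793 m/s


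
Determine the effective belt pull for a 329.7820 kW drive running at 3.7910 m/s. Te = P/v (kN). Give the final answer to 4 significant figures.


Te = P / v = 329.7820 / 3.7910
Te = 86.99 kN


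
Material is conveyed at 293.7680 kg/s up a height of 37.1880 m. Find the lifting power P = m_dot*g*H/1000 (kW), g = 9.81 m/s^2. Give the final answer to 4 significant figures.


P = 293.7680 * 9.81 * 37.1880 / 1000
P = 107.2 kW


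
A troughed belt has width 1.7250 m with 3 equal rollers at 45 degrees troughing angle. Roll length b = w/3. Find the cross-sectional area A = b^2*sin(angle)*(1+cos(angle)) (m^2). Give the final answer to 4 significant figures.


b = 1.7250/3 = 0.575 m
A = 0.575^2 * sin(45 deg) * (1 + cos(45 deg))
A = 0.3991 m^2


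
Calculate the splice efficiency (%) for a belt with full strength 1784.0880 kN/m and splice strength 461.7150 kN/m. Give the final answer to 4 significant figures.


Eff = 461.7150 / 1784.0880 * 100
Eff = 25.88 %


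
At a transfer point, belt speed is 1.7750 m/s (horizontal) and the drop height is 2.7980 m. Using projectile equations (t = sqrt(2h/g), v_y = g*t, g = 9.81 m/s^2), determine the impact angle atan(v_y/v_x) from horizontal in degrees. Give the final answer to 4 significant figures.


t = sqrt(2*2.7980/9.81) = 0.755274 s
v_y = 9.81 * 0.755274 = 7.40924 m/s
angle = atan(7.40924 / 1.7750) = 76.53 deg


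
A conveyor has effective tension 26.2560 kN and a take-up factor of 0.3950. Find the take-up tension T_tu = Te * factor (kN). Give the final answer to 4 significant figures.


T_tu = 26.2560 * 0.3950
T_tu = 10.37 kN


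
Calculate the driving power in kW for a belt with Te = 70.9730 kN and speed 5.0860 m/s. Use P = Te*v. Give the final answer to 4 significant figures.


P = Te * v = 70.9730 * 5.0860
P = 361.0 kW


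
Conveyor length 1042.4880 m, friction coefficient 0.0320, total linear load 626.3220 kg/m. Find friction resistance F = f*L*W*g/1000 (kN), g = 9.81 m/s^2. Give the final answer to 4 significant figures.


F = 0.0320 * 1042.4880 * 626.3220 * 9.81 / 1000
F = 205.0 kN


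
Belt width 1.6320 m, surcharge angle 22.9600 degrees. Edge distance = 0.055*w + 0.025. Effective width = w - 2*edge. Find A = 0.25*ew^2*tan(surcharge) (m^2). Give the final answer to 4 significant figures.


edge = 0.055*1.6320 + 0.025 = 0.11476 m
ew = 1.6320 - 2*0.11476 = 1.40248 m
A = 0.25 * 1.40248^2 * tan(22.9600 deg)
A = 0.2083 m^2


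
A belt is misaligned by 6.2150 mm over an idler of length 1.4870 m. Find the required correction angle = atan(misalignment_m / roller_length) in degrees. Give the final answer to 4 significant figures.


misalign_m = 6.2150 / 1000 = 0.006215 m
angle = atan(0.006215 / 1.4870)
angle = 0.2395 deg


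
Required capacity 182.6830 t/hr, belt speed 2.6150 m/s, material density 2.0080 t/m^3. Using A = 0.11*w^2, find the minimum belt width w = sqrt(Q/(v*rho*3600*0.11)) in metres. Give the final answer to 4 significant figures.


A_req = 182.6830 / (2.6150 * 2.0080 * 3600) = 0.00966407 m^2
w = sqrt(0.00966407 / 0.11)
w = 0.2964 m


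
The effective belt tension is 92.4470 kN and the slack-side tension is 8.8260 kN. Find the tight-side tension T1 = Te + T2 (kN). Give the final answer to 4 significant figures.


T1 = Te + T2 = 92.4470 + 8.8260
T1 = 101.3 kN


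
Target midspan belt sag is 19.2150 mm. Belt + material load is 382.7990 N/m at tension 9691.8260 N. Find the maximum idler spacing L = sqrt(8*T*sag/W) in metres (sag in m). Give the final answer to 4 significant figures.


sag = 19.2150/1000 = 0.019215 m
L = sqrt(8 * 9691.8260 * 0.019215 / 382.7990)
L = 1.973 m


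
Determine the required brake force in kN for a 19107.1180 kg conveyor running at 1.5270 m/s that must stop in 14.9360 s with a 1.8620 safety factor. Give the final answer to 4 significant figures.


F = 19107.1180 * 1.5270 / 14.9360 * 1.8620 / 1000
F = 3.637 kN


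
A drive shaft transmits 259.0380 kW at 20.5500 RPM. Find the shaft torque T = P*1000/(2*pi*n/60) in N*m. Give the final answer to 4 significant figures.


omega = 2*pi*20.5500/60 = 2.15199 rad/s
T = 259.0380*1000 / 2.15199
T = 120400 N*m


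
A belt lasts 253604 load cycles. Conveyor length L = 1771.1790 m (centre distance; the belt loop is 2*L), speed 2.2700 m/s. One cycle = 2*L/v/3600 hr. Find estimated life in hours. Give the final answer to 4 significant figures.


cycle_time = 2 * 1771.1790 / 2.2700 / 3600 = 0.433475 hr
life = 253604 * 0.433475 = 109900 hours


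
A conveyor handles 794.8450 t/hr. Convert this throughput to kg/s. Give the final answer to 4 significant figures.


m_dot = 794.8450 * 1000 / 3600
m_dot = 220.8 kg/s


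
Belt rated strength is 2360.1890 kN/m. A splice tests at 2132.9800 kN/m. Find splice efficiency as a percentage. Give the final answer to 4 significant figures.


Eff = 2132.9800 / 2360.1890 * 100
Eff = 90.37 %


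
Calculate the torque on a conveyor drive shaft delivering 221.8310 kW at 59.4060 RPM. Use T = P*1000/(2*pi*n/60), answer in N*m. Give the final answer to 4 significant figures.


omega = 2*pi*59.4060/60 = 6.22098 rad/s
T = 221.8310*1000 / 6.22098
T = 35660 N*m


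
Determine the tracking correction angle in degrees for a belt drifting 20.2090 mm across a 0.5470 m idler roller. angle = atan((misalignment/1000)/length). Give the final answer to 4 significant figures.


misalign_m = 20.2090 / 1000 = 0.020209 m
angle = atan(0.020209 / 0.5470)
angle = 2.116 deg


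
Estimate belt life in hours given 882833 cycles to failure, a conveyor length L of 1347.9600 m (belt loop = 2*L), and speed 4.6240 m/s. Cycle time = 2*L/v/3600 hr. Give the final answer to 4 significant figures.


cycle_time = 2 * 1347.9600 / 4.6240 / 3600 = 0.161952 hr
life = 882833 * 0.161952 = 143000 hours


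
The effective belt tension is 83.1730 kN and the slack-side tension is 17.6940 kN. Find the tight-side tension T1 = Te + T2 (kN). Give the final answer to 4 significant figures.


T1 = Te + T2 = 83.1730 + 17.6940
T1 = 100.9 kN


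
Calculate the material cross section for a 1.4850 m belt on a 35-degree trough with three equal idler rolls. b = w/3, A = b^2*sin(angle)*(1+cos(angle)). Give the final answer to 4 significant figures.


b = 1.4850/3 = 0.495 m
A = 0.495^2 * sin(35 deg) * (1 + cos(35 deg))
A = 0.2557 m^2


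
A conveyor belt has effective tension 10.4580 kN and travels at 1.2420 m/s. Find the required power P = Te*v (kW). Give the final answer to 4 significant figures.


P = Te * v = 10.4580 * 1.2420
P = 12.99 kW


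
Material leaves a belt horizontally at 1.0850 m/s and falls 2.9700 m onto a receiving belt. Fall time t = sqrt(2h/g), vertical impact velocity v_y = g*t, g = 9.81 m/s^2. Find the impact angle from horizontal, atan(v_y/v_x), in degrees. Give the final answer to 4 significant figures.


t = sqrt(2*2.9700/9.81) = 0.778142 s
v_y = 9.81 * 0.778142 = 7.63357 m/s
angle = atan(7.63357 / 1.0850) = 81.91 deg


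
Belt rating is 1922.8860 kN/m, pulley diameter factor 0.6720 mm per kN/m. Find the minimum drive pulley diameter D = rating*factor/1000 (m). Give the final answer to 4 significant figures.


D = 1922.8860 * 0.6720 / 1000
D = 1.292 m


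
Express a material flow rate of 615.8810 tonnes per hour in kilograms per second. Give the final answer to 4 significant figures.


m_dot = 615.8810 * 1000 / 3600
m_dot = 171.1 kg/s


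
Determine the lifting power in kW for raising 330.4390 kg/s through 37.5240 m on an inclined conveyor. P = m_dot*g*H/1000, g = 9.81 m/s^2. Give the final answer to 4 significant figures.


P = 330.4390 * 9.81 * 37.5240 / 1000
P = 121.6 kW


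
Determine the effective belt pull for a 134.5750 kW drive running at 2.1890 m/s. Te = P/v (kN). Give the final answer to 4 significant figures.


Te = P / v = 134.5750 / 2.1890
Te = 61.48 kN


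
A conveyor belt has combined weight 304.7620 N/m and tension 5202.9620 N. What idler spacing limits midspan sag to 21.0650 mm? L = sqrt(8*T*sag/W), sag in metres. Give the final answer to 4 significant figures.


sag = 21.0650/1000 = 0.021065 m
L = sqrt(8 * 5202.9620 * 0.021065 / 304.7620)
L = 1.696 m


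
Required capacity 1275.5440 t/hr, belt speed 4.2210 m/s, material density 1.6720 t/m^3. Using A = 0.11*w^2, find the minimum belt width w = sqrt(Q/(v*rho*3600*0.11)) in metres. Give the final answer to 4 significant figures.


A_req = 1275.5440 / (4.2210 * 1.6720 * 3600) = 0.0502043 m^2
w = sqrt(0.0502043 / 0.11)
w = 0.6756 m


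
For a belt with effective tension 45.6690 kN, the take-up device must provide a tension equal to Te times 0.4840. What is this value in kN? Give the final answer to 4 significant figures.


T_tu = 45.6690 * 0.4840
T_tu = 22.10 kN


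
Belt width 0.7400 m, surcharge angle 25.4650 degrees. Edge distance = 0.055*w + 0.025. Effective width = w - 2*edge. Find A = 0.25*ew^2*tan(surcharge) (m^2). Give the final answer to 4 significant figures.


edge = 0.055*0.7400 + 0.025 = 0.0657 m
ew = 0.7400 - 2*0.0657 = 0.6086 m
A = 0.25 * 0.6086^2 * tan(25.4650 deg)
A = 0.04410 m^2


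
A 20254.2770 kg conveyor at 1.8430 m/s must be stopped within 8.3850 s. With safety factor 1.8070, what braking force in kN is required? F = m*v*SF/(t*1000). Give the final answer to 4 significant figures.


F = 20254.2770 * 1.8430 / 8.3850 * 1.8070 / 1000
F = 8.044 kN


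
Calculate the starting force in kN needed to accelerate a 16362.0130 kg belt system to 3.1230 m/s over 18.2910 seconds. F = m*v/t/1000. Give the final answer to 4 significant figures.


F = 16362.0130 * 3.1230 / 18.2910 / 1000
F = 2.794 kN


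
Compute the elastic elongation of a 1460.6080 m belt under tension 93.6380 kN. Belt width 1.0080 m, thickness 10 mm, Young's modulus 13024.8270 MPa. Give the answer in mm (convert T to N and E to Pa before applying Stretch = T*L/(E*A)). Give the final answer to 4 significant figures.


A = 1.0080 * 0.01 = 0.01008 m^2
Stretch = 93.6380*1000 * 1460.6080 / (13024.8270e6 * 0.01008) * 1000
Stretch = 1042 mm


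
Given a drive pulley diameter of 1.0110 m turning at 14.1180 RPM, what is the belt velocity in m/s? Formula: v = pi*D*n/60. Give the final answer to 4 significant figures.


v = pi * 1.0110 * 14.1180 / 60
v = 0.7473 m/s


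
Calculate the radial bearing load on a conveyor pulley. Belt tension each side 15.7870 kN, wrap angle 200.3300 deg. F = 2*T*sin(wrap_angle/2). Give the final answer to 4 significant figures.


F = 2 * 15.7870 * sin(200.3300/2 deg)
F = 31.08 kN


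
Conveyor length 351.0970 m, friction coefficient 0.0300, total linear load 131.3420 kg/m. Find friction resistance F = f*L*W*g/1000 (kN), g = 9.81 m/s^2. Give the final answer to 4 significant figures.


F = 0.0300 * 351.0970 * 131.3420 * 9.81 / 1000
F = 13.57 kN


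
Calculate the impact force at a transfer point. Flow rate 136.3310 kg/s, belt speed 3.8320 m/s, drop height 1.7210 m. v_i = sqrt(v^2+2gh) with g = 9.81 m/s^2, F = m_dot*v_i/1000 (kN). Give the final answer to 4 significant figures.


v_i = sqrt(3.8320^2 + 2*9.81*1.7210) = 6.96062 m/s
F = 136.3310 * 6.96062 / 1000
F = 0.9489 kN


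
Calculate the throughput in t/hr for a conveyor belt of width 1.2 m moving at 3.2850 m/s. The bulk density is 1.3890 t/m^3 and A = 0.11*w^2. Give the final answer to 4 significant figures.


A = 0.11 * 1.2^2 = 0.1584 m^2
C = 0.1584 * 3.2850 * 1.3890 * 3600
C = 2602 t/hr


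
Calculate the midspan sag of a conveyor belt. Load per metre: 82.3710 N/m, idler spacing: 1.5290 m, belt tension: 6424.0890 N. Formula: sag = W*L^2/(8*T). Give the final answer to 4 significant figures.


sag = 82.3710 * 1.5290^2 / (8 * 6424.0890)
sag = 0.003747 m


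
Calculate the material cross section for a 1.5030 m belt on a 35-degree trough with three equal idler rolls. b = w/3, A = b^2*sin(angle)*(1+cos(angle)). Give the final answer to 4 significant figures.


b = 1.5030/3 = 0.501 m
A = 0.501^2 * sin(35 deg) * (1 + cos(35 deg))
A = 0.2619 m^2


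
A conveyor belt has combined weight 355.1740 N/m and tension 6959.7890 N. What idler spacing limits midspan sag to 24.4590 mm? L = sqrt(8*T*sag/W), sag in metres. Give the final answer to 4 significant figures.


sag = 24.4590/1000 = 0.024459 m
L = sqrt(8 * 6959.7890 * 0.024459 / 355.1740)
L = 1.958 m


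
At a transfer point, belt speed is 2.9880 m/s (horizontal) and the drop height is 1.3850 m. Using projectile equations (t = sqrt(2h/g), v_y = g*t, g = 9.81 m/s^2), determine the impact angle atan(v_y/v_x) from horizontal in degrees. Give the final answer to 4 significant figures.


t = sqrt(2*1.3850/9.81) = 0.53138 s
v_y = 9.81 * 0.53138 = 5.21284 m/s
angle = atan(5.21284 / 2.9880) = 60.18 deg


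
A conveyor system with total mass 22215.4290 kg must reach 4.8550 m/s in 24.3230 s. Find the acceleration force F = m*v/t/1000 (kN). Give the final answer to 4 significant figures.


F = 22215.4290 * 4.8550 / 24.3230 / 1000
F = 4.434 kN


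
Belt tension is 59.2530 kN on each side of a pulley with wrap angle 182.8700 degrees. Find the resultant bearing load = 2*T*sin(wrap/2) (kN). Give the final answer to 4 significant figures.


F = 2 * 59.2530 * sin(182.8700/2 deg)
F = 118.5 kN


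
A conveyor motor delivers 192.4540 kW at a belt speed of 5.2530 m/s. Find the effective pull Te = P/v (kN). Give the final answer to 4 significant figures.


Te = P / v = 192.4540 / 5.2530
Te = 36.64 kN


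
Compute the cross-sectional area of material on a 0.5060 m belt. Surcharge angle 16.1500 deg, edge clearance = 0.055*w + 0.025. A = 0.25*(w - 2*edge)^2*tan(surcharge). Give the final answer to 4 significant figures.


edge = 0.055*0.5060 + 0.025 = 0.05283 m
ew = 0.5060 - 2*0.05283 = 0.40034 m
A = 0.25 * 0.40034^2 * tan(16.1500 deg)
A = 0.01160 m^2


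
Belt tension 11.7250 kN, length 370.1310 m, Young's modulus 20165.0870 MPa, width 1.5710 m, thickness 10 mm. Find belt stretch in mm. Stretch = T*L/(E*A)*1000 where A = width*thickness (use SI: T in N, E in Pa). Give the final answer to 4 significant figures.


A = 1.5710 * 0.01 = 0.01571 m^2
Stretch = 11.7250*1000 * 370.1310 / (20165.0870e6 * 0.01571) * 1000
Stretch = 13.70 mm


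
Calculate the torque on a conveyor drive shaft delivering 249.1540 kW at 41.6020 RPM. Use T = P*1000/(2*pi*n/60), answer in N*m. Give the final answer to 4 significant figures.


omega = 2*pi*41.6020/60 = 4.35655 rad/s
T = 249.1540*1000 / 4.35655
T = 57190 N*m


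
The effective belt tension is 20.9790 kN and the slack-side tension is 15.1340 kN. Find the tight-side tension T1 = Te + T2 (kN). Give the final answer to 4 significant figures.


T1 = Te + T2 = 20.9790 + 15.1340
T1 = 36.11 kN


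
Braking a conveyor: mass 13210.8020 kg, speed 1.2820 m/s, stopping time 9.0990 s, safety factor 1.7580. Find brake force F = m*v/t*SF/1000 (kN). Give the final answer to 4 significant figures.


F = 13210.8020 * 1.2820 / 9.0990 * 1.7580 / 1000
F = 3.272 kN


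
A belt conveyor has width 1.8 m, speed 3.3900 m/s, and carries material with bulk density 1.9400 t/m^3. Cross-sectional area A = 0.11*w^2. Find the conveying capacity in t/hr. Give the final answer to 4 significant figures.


A = 0.11 * 1.8^2 = 0.3564 m^2
C = 0.3564 * 3.3900 * 1.9400 * 3600
C = 8438 t/hr


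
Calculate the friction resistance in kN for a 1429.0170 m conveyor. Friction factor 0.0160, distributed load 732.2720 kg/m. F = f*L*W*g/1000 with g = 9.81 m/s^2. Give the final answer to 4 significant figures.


F = 0.0160 * 1429.0170 * 732.2720 * 9.81 / 1000
F = 164.2 kN


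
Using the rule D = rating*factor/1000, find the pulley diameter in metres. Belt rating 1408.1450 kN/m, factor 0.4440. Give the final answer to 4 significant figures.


D = 1408.1450 * 0.4440 / 1000
D = 0.6252 m


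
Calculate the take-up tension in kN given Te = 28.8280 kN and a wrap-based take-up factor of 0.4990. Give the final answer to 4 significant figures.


T_tu = 28.8280 * 0.4990
T_tu = 14.39 kN


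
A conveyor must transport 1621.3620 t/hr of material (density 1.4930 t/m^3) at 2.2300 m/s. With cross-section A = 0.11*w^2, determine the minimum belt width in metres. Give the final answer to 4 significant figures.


A_req = 1621.3620 / (2.2300 * 1.4930 * 3600) = 0.135274 m^2
w = sqrt(0.135274 / 0.11)
w = 1.109 m


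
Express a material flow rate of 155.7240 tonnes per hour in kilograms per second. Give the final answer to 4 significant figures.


m_dot = 155.7240 * 1000 / 3600
m_dot = 43.26 kg/s


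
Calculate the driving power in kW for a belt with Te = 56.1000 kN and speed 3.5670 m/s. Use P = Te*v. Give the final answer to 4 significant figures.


P = Te * v = 56.1000 * 3.5670
P = 200.1 kW


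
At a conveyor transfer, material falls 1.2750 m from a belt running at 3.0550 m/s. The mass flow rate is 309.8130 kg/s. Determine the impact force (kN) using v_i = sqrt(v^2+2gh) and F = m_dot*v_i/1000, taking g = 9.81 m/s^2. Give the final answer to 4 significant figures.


v_i = sqrt(3.0550^2 + 2*9.81*1.2750) = 5.86076 m/s
F = 309.8130 * 5.86076 / 1000
F = 1.816 kN


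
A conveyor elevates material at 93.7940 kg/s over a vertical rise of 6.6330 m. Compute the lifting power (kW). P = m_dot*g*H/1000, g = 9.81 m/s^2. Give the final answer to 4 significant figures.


P = 93.7940 * 9.81 * 6.6330 / 1000
P = 6.103 kW


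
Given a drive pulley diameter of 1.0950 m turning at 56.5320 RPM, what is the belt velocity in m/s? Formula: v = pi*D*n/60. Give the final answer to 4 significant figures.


v = pi * 1.0950 * 56.5320 / 60
v = 3.241 m/s


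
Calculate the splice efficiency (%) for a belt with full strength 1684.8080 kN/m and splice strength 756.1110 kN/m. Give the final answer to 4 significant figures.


Eff = 756.1110 / 1684.8080 * 100
Eff = 44.88 %


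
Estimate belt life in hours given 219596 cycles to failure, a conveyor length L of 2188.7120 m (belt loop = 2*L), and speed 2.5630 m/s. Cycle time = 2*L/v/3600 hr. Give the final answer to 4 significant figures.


cycle_time = 2 * 2188.7120 / 2.5630 / 3600 = 0.474425 hr
life = 219596 * 0.474425 = 104200 hours


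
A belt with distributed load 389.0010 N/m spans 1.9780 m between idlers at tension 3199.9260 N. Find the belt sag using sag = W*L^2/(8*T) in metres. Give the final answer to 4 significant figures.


sag = 389.0010 * 1.9780^2 / (8 * 3199.9260)
sag = 0.05945 m


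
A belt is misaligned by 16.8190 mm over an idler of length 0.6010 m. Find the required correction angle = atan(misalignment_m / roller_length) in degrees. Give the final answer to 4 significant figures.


misalign_m = 16.8190 / 1000 = 0.016819 m
angle = atan(0.016819 / 0.6010)
angle = 1.603 deg


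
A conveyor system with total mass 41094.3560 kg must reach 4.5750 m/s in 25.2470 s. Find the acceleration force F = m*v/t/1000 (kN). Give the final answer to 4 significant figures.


F = 41094.3560 * 4.5750 / 25.2470 / 1000
F = 7.447 kN


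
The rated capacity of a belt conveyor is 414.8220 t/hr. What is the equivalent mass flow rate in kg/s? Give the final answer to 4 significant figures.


m_dot = 414.8220 * 1000 / 3600
m_dot = 115.2 kg/s


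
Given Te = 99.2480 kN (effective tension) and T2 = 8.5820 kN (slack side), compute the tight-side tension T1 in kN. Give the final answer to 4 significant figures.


T1 = Te + T2 = 99.2480 + 8.5820
T1 = 107.8 kN


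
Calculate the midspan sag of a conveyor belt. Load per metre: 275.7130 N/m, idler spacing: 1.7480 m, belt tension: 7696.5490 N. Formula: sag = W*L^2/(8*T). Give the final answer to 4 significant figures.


sag = 275.7130 * 1.7480^2 / (8 * 7696.5490)
sag = 0.01368 m


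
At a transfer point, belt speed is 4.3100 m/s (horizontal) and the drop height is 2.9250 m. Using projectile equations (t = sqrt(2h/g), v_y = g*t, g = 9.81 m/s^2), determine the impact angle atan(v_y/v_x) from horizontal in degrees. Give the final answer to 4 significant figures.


t = sqrt(2*2.9250/9.81) = 0.772224 s
v_y = 9.81 * 0.772224 = 7.57552 m/s
angle = atan(7.57552 / 4.3100) = 60.36 deg


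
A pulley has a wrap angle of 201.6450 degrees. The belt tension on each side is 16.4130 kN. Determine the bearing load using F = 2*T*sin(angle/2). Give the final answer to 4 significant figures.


F = 2 * 16.4130 * sin(201.6450/2 deg)
F = 32.24 kN


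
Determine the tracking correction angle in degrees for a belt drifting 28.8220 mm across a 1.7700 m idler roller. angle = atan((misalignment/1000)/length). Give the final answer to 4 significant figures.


misalign_m = 28.8220 / 1000 = 0.028822 m
angle = atan(0.028822 / 1.7700)
angle = 0.9329 deg


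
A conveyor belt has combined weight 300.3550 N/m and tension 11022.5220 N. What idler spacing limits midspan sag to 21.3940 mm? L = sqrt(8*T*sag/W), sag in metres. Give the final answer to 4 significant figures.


sag = 21.3940/1000 = 0.021394 m
L = sqrt(8 * 11022.5220 * 0.021394 / 300.3550)
L = 2.506 m


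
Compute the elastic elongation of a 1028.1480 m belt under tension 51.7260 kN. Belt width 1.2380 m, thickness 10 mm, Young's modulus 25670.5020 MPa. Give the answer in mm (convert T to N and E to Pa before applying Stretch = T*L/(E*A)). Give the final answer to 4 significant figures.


A = 1.2380 * 0.01 = 0.01238 m^2
Stretch = 51.7260*1000 * 1028.1480 / (25670.5020e6 * 0.01238) * 1000
Stretch = 167.3 mm


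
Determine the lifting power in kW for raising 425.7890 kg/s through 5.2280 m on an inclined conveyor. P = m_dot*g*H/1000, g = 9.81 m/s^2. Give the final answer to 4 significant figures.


P = 425.7890 * 9.81 * 5.2280 / 1000
P = 21.84 kW


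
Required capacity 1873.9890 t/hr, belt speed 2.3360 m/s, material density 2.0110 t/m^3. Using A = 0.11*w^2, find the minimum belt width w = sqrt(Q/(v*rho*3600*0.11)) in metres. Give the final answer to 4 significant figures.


A_req = 1873.9890 / (2.3360 * 2.0110 * 3600) = 0.11081 m^2
w = sqrt(0.11081 / 0.11)
w = 1.004 m


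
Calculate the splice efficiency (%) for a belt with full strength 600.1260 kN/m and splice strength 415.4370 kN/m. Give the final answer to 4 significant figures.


Eff = 415.4370 / 600.1260 * 100
Eff = 69.22 %


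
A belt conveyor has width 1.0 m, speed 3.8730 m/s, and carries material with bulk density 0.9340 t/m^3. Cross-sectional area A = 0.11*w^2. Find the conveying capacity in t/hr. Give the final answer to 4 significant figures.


A = 0.11 * 1.0^2 = 0.11 m^2
C = 0.11 * 3.8730 * 0.9340 * 3600
C = 1432 t/hr


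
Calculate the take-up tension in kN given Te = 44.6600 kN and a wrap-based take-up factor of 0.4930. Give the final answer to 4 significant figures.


T_tu = 44.6600 * 0.4930
T_tu = 22.02 kN


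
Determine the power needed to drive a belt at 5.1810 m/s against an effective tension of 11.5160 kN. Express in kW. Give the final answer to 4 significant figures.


P = Te * v = 11.5160 * 5.1810
P = 59.66 kW


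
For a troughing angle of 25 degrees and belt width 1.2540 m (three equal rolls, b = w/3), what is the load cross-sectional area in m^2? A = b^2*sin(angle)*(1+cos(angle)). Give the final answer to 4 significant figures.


b = 1.2540/3 = 0.418 m
A = 0.418^2 * sin(25 deg) * (1 + cos(25 deg))
A = 0.1408 m^2


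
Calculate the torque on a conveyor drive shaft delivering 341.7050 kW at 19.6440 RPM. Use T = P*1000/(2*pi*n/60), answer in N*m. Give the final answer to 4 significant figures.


omega = 2*pi*19.6440/60 = 2.05711 rad/s
T = 341.7050*1000 / 2.05711
T = 166100 N*m


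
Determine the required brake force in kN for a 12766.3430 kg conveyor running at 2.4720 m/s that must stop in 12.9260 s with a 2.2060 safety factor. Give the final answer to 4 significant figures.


F = 12766.3430 * 2.4720 / 12.9260 * 2.2060 / 1000
F = 5.386 kN


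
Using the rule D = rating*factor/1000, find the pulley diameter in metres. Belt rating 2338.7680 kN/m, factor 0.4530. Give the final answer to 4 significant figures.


D = 2338.7680 * 0.4530 / 1000
D = 1.059 m


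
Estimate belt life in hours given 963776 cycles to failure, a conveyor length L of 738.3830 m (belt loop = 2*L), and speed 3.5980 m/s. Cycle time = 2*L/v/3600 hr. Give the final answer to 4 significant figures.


cycle_time = 2 * 738.3830 / 3.5980 / 3600 = 0.114011 hr
life = 963776 * 0.114011 = 109900 hours


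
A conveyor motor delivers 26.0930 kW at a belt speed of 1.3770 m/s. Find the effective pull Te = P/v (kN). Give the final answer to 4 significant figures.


Te = P / v = 26.0930 / 1.3770
Te = 18.95 kN


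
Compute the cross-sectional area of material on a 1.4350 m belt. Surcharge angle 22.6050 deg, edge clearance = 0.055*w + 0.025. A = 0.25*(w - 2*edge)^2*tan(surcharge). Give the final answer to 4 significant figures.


edge = 0.055*1.4350 + 0.025 = 0.103925 m
ew = 1.4350 - 2*0.103925 = 1.22715 m
A = 0.25 * 1.22715^2 * tan(22.6050 deg)
A = 0.1567 m^2


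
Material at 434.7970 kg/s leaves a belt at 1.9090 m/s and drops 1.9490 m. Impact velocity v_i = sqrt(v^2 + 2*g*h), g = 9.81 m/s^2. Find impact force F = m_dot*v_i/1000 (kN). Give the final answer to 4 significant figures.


v_i = sqrt(1.9090^2 + 2*9.81*1.9490) = 6.47176 m/s
F = 434.7970 * 6.47176 / 1000
F = 2.814 kN


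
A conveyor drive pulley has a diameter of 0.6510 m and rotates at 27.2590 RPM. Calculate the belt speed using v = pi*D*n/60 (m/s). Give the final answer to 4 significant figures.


v = pi * 0.6510 * 27.2590 / 60
v = 0.9292 m/s


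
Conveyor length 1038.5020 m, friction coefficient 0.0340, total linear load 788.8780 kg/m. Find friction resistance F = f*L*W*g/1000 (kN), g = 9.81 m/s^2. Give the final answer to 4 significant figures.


F = 0.0340 * 1038.5020 * 788.8780 * 9.81 / 1000
F = 273.3 kN


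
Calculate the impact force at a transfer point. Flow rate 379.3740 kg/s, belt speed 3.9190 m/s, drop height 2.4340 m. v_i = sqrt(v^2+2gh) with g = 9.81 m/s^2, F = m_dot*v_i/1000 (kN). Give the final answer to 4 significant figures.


v_i = sqrt(3.9190^2 + 2*9.81*2.4340) = 7.94441 m/s
F = 379.3740 * 7.94441 / 1000
F = 3.014 kN


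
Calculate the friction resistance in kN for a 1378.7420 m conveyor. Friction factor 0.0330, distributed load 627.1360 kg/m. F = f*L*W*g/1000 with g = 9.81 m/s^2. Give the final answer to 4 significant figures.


F = 0.0330 * 1378.7420 * 627.1360 * 9.81 / 1000
F = 279.9 kN


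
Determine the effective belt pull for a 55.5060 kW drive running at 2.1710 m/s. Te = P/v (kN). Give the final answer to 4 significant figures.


Te = P / v = 55.5060 / 2.1710
Te = 25.57 kN


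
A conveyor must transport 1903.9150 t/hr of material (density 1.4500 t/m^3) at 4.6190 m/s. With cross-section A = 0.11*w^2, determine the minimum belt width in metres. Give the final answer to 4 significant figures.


A_req = 1903.9150 / (4.6190 * 1.4500 * 3600) = 0.078964 m^2
w = sqrt(0.078964 / 0.11)
w = 0.8473 m


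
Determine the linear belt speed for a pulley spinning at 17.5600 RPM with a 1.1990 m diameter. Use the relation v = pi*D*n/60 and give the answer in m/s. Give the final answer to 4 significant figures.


v = pi * 1.1990 * 17.5600 / 60
v = 1.102 m/s


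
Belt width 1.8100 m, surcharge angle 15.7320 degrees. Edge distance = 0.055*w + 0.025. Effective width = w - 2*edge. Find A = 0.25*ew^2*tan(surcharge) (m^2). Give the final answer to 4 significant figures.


edge = 0.055*1.8100 + 0.025 = 0.12455 m
ew = 1.8100 - 2*0.12455 = 1.5609 m
A = 0.25 * 1.5609^2 * tan(15.7320 deg)
A = 0.1716 m^2


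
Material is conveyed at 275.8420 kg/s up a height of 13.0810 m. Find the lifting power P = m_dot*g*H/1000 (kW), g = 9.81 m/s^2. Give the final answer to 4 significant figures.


P = 275.8420 * 9.81 * 13.0810 / 1000
P = 35.40 kW


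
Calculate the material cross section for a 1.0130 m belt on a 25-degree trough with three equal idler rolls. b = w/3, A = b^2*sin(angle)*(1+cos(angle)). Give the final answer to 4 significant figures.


b = 1.0130/3 = 0.337667 m
A = 0.337667^2 * sin(25 deg) * (1 + cos(25 deg))
A = 0.09186 m^2


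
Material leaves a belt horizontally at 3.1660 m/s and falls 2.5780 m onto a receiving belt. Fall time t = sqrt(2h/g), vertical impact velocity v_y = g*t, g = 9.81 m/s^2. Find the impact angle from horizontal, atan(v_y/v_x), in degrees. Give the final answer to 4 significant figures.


t = sqrt(2*2.5780/9.81) = 0.724973 s
v_y = 9.81 * 0.724973 = 7.11199 m/s
angle = atan(7.11199 / 3.1660) = 66.00 deg


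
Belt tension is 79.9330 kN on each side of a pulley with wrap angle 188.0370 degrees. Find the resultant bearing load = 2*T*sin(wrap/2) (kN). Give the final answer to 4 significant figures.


F = 2 * 79.9330 * sin(188.0370/2 deg)
F = 159.5 kN


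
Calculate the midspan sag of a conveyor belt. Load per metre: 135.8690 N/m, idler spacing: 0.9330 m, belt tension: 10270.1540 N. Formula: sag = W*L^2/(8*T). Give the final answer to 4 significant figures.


sag = 135.8690 * 0.9330^2 / (8 * 10270.1540)
sag = 0.001440 m


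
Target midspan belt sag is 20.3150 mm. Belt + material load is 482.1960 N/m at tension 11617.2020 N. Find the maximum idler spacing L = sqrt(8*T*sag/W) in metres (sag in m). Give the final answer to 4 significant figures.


sag = 20.3150/1000 = 0.020315 m
L = sqrt(8 * 11617.2020 * 0.020315 / 482.1960)
L = 1.979 m


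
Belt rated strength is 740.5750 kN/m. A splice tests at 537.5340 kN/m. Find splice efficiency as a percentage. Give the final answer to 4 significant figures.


Eff = 537.5340 / 740.5750 * 100
Eff = 72.58 %


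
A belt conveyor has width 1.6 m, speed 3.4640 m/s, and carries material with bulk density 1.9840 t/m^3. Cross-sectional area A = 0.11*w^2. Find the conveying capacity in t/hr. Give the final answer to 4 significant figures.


A = 0.11 * 1.6^2 = 0.2816 m^2
C = 0.2816 * 3.4640 * 1.9840 * 3600
C = 6967 t/hr


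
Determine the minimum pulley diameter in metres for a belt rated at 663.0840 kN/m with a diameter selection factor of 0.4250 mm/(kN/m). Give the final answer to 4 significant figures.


D = 663.0840 * 0.4250 / 1000
D = 0.2818 m


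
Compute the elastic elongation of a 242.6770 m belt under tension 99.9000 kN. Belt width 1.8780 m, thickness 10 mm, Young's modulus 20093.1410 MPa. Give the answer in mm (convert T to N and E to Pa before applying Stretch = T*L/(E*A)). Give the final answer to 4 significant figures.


A = 1.8780 * 0.01 = 0.01878 m^2
Stretch = 99.9000*1000 * 242.6770 / (20093.1410e6 * 0.01878) * 1000
Stretch = 64.25 mm


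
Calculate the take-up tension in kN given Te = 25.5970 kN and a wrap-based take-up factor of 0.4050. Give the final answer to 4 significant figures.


T_tu = 25.5970 * 0.4050
T_tu = 10.37 kN


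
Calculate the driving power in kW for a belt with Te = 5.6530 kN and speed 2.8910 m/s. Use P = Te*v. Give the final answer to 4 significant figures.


P = Te * v = 5.6530 * 2.8910
P = 16.34 kW


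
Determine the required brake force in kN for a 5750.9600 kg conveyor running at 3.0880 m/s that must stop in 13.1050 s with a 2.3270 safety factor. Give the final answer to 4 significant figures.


F = 5750.9600 * 3.0880 / 13.1050 * 2.3270 / 1000
F = 3.153 kN


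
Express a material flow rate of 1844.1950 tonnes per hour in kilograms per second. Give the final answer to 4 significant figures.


m_dot = 1844.1950 * 1000 / 3600
m_dot = 512.3 kg/s


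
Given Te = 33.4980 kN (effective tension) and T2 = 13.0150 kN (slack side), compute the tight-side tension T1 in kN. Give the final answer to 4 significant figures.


T1 = Te + T2 = 33.4980 + 13.0150
T1 = 46.51 kN


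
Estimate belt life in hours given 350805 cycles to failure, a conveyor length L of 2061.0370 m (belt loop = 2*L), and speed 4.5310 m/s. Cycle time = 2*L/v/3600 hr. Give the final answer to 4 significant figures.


cycle_time = 2 * 2061.0370 / 4.5310 / 3600 = 0.252708 hr
life = 350805 * 0.252708 = 88650 hours


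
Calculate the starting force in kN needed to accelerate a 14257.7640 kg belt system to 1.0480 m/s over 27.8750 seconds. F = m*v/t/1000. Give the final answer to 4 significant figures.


F = 14257.7640 * 1.0480 / 27.8750 / 1000
F = 0.5360 kN


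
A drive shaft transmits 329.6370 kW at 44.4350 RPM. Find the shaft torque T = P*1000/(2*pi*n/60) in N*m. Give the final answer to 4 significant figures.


omega = 2*pi*44.4350/60 = 4.65322 rad/s
T = 329.6370*1000 / 4.65322
T = 70840 N*m


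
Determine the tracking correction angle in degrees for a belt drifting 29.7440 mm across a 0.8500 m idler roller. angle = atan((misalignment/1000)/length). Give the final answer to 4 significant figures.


misalign_m = 29.7440 / 1000 = 0.029744 m
angle = atan(0.029744 / 0.8500)
angle = 2.004 deg


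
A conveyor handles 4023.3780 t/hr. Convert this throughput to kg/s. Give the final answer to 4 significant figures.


m_dot = 4023.3780 * 1000 / 3600
m_dot = 1118 kg/s


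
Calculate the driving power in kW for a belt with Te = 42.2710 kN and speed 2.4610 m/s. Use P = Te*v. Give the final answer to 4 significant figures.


P = Te * v = 42.2710 * 2.4610
P = 104.0 kW


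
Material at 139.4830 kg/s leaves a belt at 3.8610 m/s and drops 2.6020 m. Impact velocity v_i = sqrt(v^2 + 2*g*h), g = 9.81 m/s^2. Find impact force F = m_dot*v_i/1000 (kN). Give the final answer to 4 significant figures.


v_i = sqrt(3.8610^2 + 2*9.81*2.6020) = 8.12149 m/s
F = 139.4830 * 8.12149 / 1000
F = 1.133 kN


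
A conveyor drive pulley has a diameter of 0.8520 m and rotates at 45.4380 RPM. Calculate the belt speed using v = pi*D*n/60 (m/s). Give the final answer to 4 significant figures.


v = pi * 0.8520 * 45.4380 / 60
v = 2.027 m/s


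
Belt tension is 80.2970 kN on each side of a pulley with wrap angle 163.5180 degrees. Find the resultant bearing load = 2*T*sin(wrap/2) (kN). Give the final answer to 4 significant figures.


F = 2 * 80.2970 * sin(163.5180/2 deg)
F = 158.9 kN


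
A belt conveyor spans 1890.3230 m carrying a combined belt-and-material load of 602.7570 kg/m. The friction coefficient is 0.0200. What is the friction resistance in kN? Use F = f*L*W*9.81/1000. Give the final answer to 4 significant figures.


F = 0.0200 * 1890.3230 * 602.7570 * 9.81 / 1000
F = 223.6 kN


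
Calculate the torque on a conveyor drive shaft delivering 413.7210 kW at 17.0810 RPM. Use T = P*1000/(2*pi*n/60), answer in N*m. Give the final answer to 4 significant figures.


omega = 2*pi*17.0810/60 = 1.78872 rad/s
T = 413.7210*1000 / 1.78872
T = 231300 N*m


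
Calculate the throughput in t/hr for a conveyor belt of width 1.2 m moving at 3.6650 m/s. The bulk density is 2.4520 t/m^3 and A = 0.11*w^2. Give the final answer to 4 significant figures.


A = 0.11 * 1.2^2 = 0.1584 m^2
C = 0.1584 * 3.6650 * 2.4520 * 3600
C = 5125 t/hr


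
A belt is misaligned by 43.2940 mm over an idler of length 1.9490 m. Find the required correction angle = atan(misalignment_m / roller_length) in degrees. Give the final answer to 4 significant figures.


misalign_m = 43.2940 / 1000 = 0.043294 m
angle = atan(0.043294 / 1.9490)
angle = 1.273 deg


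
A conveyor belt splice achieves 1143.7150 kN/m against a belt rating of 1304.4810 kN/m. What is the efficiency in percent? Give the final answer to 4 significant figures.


Eff = 1143.7150 / 1304.4810 * 100
Eff = 87.68 %


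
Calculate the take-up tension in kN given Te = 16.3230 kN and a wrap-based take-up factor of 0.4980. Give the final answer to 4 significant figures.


T_tu = 16.3230 * 0.4980
T_tu = 8.129 kN


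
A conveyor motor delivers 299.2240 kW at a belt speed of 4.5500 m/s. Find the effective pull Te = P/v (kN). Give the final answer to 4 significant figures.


Te = P / v = 299.2240 / 4.5500
Te = 65.76 kN


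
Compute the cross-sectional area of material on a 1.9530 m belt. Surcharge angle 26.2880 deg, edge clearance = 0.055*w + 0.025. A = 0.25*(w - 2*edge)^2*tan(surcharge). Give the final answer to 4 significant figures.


edge = 0.055*1.9530 + 0.025 = 0.132415 m
ew = 1.9530 - 2*0.132415 = 1.68817 m
A = 0.25 * 1.68817^2 * tan(26.2880 deg)
A = 0.3519 m^2


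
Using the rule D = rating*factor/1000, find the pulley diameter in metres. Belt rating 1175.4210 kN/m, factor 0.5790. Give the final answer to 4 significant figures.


D = 1175.4210 * 0.5790 / 1000
D = 0.6806 m


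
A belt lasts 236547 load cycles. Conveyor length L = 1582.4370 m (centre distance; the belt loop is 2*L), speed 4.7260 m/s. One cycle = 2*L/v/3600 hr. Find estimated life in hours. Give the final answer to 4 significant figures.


cycle_time = 2 * 1582.4370 / 4.7260 / 3600 = 0.18602 hr
life = 236547 * 0.18602 = 44000 hours
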